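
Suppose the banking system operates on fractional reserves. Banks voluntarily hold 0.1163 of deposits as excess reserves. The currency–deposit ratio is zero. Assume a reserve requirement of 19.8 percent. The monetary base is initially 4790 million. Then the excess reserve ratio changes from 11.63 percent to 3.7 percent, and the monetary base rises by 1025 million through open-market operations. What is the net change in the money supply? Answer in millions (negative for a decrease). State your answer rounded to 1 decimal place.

Before: m₁ = 1 / (0.198 + 0.1163) ≈ 3.181674, MB₁ = 4790, so M₁ = 3.181674 × 4790 ≈ 15240.2185 million.
After: m₂ = 1 / (0.198 + 0.037) ≈ 4.255319, MB₂ = 4790 + 1025 = 5815, so M₂ = 4.255319 × 5815 ≈ 24744.68 million.
ΔM = M₂ − M₁ = 24744.68 − 15240.2185 = 9504.4615 million.

9504.5 million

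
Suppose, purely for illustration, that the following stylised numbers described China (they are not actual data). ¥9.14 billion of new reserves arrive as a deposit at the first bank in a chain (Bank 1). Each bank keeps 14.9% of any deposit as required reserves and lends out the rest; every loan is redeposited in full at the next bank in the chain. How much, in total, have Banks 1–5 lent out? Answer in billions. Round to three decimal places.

¥28.903 billion

Bank i lends (1 − rr)^i of the original deposit: Bank 1 lends 9.14·0.8510 ≈ 7.7781, Bank 2 lends 9.14·0.8510² ≈ 6.6192, and so on.
Summing a geometric series: total = 9.14·[0.8510·(1 − 0.8510^5) / (1 − 0.8510)] ≈ 28.9033 billion.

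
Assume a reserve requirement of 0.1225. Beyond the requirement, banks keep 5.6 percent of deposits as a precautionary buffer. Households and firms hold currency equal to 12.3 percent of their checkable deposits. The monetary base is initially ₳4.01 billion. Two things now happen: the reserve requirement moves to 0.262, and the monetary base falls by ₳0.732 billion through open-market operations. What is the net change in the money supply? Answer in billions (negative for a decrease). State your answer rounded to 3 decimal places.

-6.589 billion

Before: m₁ = (1 + 0.123) / (0.1225 + 0.056 + 0.123) ≈ 3.72471, MB₁ = 4.01, so M₁ = 3.72471 × 4.01 ≈ 14.9361 billion.
After: m₂ = (1 + 0.123) / (0.262 + 0.056 + 0.123) ≈ 2.54649, MB₂ = 4.01 − 0.732 = 3.278, so M₂ = 2.54649 × 3.278 ≈ 8.3474 billion.
ΔM = M₂ − M₁ = 8.3474 − 14.9361 = -6.5887 billion.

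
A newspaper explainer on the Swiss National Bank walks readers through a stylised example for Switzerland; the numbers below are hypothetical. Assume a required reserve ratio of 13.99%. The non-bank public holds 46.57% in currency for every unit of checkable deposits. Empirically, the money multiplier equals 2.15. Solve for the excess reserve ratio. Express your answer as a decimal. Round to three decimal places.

0.076

Using m = 2.15. Since m = (1 + c)/(c + rr + e), the denominator satisfies c + rr + e = (1 + c)/m = (1 + 0.4657) / 2.15 ≈ 0.681721.
With c = 0.4657 and rr = 0.1399, the excess reserve ratio is 0.681721 − 0.4657 − 0.1399 = 0.076121.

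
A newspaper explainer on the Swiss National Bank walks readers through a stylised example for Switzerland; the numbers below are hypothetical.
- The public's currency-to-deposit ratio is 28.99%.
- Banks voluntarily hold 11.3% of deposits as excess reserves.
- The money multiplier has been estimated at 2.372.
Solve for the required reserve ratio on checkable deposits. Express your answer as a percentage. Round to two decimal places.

Using m = 2.372. Since m = (1 + c)/(c + rr + e), the denominator satisfies c + rr + e = (1 + c)/m = (1 + 0.2899) / 2.372 ≈ 0.543803.
With c = 0.2899 and e = 0.113, the required reserve ratio on checkable deposits is 0.543803 − 0.2899 − 0.113 = 0.140903.

14.09%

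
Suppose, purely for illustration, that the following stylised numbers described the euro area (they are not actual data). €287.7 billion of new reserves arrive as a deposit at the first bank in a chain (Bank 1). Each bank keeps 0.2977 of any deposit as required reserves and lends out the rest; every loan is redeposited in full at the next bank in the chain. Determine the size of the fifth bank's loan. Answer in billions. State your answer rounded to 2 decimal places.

€49.15 billion

Each bank lends a fraction (1 − rr) = 0.7023 of the deposit it receives, so Bank 5 receives 287.7·0.7023^4 and lends 287.7·0.7023^5 ≈ 49.1534 billion.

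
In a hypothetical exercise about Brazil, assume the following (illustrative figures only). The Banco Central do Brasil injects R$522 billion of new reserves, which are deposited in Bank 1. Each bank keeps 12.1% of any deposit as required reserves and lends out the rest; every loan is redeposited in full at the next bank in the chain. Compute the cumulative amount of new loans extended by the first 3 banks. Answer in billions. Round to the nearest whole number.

R$1217 billion

Bank i lends (1 − rr)^i of the original deposit: Bank 1 lends 522·0.8790 = 458.8380, Bank 2 lends 522·0.8790² ≈ 403.3186, and so on.
Summing a geometric series: total = 522·[0.8790·(1 − 0.8790^3) / (1 − 0.8790)] ≈ 1216.6737 billion.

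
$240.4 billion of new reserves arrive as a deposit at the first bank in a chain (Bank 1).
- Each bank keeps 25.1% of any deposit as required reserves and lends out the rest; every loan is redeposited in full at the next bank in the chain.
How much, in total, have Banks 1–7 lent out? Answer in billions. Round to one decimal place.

$622.5 billion

Bank i lends (1 − rr)^i of the original deposit: Bank 1 lends 240.4·0.7490 = 180.0596, Bank 2 lends 240.4·0.7490² ≈ 134.8646, and so on.
Summing a geometric series: total = 240.4·[0.7490·(1 − 0.7490^7) / (1 − 0.7490)] ≈ 622.5019 billion.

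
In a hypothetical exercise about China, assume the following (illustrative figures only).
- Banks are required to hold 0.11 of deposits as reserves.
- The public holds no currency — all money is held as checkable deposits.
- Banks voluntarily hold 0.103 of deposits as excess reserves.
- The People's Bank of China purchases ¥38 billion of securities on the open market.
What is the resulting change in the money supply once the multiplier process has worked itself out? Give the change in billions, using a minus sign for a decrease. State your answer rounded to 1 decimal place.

The money multiplier is m = 1 / (rr + e) = 1 / (0.11 + 0.103) ≈ 4.6948.
The purchase adds 38 billion of base, so ΔM = m × ΔMB = 4.6948 × (+38) = 178.4024 billion.

¥178.4 billion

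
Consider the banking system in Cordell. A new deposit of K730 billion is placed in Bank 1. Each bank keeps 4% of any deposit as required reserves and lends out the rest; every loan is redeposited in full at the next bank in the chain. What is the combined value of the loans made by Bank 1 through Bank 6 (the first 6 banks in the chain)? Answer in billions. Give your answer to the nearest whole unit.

Bank i lends (1 − rr)^i of the original deposit: Bank 1 lends 730·0.9600 = 700.8000, Bank 2 lends 730·0.9600² = 672.7680, and so on.
Summing a geometric series: total = 730·[0.9600·(1 − 0.9600^6) / (1 − 0.9600)] ≈ 3806.0835 billion.

K3806 billion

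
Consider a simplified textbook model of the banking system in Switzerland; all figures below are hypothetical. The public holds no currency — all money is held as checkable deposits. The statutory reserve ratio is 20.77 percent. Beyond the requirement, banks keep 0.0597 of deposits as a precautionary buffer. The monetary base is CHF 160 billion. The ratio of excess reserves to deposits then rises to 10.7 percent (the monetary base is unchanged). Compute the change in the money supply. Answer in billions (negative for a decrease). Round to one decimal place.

Initially m₁ = 1 / (0.2077 + 0.0597) ≈ 3.73972, so M₁ = 3.73972 × 160 = 598.3552 billion.
After the change m₂ = 1 / (0.2077 + 0.107) ≈ 3.17763, so M₂ = 3.17763 × 160 = 508.4208 billion.
ΔM = M₂ − M₁ = 508.4208 − 598.3552 = -89.9344 billion.

-89.9 billion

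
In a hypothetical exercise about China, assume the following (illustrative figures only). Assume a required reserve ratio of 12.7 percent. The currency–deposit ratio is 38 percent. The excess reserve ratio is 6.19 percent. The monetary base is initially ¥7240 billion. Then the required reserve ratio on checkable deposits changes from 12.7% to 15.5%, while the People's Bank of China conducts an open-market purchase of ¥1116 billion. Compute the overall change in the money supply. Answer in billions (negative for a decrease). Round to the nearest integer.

¥1756 billion

Before: m₁ = (1 + 0.38) / (0.127 + 0.0619 + 0.38) ≈ 2.42573, MB₁ = 7240, so M₁ = 2.42573 × 7240 = 17562.2852 billion.
After: m₂ = (1 + 0.38) / (0.155 + 0.0619 + 0.38) ≈ 2.31195, MB₂ = 7240 + 1116 = 8356, so M₂ = 2.31195 × 8356 = 19318.6542 billion.
ΔM = M₂ − M₁ = 19318.6542 − 17562.2852 = 1756.369 billion.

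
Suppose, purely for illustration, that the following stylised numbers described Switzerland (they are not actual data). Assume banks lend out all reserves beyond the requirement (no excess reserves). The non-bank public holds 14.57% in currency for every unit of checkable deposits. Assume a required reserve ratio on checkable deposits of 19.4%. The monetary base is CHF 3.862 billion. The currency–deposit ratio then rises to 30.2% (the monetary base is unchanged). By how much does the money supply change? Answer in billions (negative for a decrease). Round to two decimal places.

-2.89 billion

Initially m₁ = (1 + 0.1457) / (0.194 + 0.1457) ≈ 3.3727, so M₁ = 3.3727 × 3.862 ≈ 13.0254 billion.
After the change m₂ = (1 + 0.302) / (0.194 + 0.302) = 2.6250, so M₂ = 2.6250 × 3.862 ≈ 10.1378 billion.
ΔM = M₂ − M₁ = 10.1378 − 13.0254 = -2.8876 billion.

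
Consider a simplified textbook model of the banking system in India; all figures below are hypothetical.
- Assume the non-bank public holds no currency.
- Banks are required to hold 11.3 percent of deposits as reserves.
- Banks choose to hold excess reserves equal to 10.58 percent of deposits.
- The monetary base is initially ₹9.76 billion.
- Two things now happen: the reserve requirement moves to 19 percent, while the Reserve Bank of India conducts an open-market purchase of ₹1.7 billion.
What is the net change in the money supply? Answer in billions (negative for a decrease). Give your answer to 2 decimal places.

-5.86 billion

Before: m₁ = 1 / (0.113 + 0.1058) ≈ 4.57038, MB₁ = 9.76, so M₁ = 4.57038 × 9.76 ≈ 44.6069 billion.
After: m₂ = 1 / (0.19 + 0.1058) ≈ 3.38066, MB₂ = 9.76 + 1.7 = 11.46, so M₂ = 3.38066 × 11.46 ≈ 38.7424 billion.
ΔM = M₂ − M₁ = 38.7424 − 44.6069 = -5.8645 billion.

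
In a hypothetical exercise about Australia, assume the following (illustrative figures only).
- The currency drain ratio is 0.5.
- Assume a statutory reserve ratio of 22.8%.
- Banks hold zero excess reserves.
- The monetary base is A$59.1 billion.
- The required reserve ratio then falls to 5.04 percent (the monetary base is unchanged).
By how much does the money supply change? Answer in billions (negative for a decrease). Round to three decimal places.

Initially m₁ = (1 + 0.5) / (0.228 + 0.5) ≈ 2.060440, so M₁ = 2.060440 × 59.1 ≈ 121.772 billion.
After the change m₂ = (1 + 0.5) / (0.0504 + 0.5) ≈ 2.725291, so M₂ = 2.725291 × 59.1 ≈ 161.0647 billion.
ΔM = M₂ − M₁ = 161.0647 − 121.772 = 39.2927 billion.

A$39.293 billion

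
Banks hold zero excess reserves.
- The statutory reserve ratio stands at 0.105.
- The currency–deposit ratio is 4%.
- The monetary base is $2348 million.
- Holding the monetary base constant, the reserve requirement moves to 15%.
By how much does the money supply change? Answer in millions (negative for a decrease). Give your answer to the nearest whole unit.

-3989 million

Initially m₁ = (1 + 0.04) / (0.105 + 0.04) ≈ 7.17241, so M₁ = 7.17241 × 2348 ≈ 16840.8187 million.
After the change m₂ = (1 + 0.04) / (0.15 + 0.04) ≈ 5.47368, so M₂ = 5.47368 × 2348 ≈ 12852.2006 million.
ΔM = M₂ − M₁ = 12852.2006 − 16840.8187 = -3988.6181 million.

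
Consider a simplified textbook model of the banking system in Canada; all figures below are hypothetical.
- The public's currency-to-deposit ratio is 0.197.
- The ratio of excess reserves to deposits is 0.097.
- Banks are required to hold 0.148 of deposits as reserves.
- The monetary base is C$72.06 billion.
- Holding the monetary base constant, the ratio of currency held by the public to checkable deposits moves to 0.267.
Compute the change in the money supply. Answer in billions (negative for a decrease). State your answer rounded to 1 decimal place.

Initially m₁ = (1 + 0.197) / (0.148 + 0.097 + 0.197) ≈ 2.7081, so M₁ = 2.7081 × 72.06 ≈ 195.1457 billion.
After the change m₂ = (1 + 0.267) / (0.148 + 0.097 + 0.267) ≈ 2.4746, so M₂ = 2.4746 × 72.06 ≈ 178.3197 billion.
ΔM = M₂ − M₁ = 178.3197 − 195.1457 = -16.826 billion.

-16.8 billion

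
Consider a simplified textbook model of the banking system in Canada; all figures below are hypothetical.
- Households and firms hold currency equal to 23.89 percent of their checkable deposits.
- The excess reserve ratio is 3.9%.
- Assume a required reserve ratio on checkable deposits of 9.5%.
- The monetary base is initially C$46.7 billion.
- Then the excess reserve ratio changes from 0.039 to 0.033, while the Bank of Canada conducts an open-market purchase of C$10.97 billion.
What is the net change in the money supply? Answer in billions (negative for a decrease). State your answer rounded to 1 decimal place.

Before: m₁ = (1 + 0.2389) / (0.095 + 0.039 + 0.2389) ≈ 3.3223, MB₁ = 46.7, so M₁ = 3.3223 × 46.7 ≈ 155.1514 billion.
After: m₂ = (1 + 0.2389) / (0.095 + 0.033 + 0.2389) ≈ 3.3767, MB₂ = 46.7 + 10.97 = 57.67, so M₂ = 3.3767 × 57.67 ≈ 194.7343 billion.
ΔM = M₂ − M₁ = 194.7343 − 155.1514 = 39.5829 billion.

C$39.6 billion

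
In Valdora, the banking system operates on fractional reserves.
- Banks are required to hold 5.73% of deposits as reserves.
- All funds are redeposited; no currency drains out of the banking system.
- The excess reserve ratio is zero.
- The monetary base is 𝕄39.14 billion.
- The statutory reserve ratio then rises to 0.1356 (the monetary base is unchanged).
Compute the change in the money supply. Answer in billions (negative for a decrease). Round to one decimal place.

-394.4 billion

Initially m₁ = 1 / (0.0573) ≈ 17.4520, so M₁ = 17.4520 × 39.14 ≈ 683.0713 billion.
After the change m₂ = 1 / (0.1356) ≈ 7.3746, so M₂ = 7.3746 × 39.14 ≈ 288.6418 billion.
ΔM = M₂ − M₁ = 288.6418 − 683.0713 = -394.4295 billion.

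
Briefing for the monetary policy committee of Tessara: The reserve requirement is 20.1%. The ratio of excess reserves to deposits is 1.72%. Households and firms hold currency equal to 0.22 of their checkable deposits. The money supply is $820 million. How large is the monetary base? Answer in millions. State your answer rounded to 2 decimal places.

The money multiplier is m = (1 + c) / (rr + e + c) = (1 + 0.22) / (0.201 + 0.0172 + 0.22) ≈ 2.784117.
MB = M / m = 820 / 2.784117 ≈ 294.5279 million.

$294.53 million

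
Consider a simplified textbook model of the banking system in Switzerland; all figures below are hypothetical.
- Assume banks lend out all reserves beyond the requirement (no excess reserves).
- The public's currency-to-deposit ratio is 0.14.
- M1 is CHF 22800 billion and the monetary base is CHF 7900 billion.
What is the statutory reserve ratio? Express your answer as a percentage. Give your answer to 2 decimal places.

25.50%

Using m = M/MB = 22800/7900 ≈ 2.886076. Since m = (1 + c)/(c + rr + e), the denominator satisfies c + rr + e = (1 + c)/m = (1 + 0.14) / 2.886076 ≈ 0.395000.
With c = 0.14 and e = 0, the statutory reserve ratio is 0.395000 − 0.14 − 0 = 0.255.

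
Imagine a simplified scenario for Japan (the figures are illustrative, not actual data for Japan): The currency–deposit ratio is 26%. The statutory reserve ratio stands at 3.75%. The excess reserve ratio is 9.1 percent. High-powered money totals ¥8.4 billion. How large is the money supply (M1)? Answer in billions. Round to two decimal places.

¥27.24 billion

The money multiplier is m = (1 + c) / (rr + e + c) = (1 + 0.26) / (0.0375 + 0.091 + 0.26) ≈ 3.2432.
So M = m × MB = 3.2432 × 8.4 ≈ 27.2429 billion.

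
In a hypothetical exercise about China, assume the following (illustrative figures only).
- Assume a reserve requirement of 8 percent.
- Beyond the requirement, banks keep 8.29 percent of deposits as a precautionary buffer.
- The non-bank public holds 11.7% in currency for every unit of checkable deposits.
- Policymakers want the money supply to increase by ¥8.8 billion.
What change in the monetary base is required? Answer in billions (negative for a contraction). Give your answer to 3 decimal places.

The money multiplier is m = (1 + c) / (rr + e + c) = (1 + 0.117) / (0.08 + 0.0829 + 0.117) ≈ 3.99071.
ΔMB = ΔM / m = (+8.8) / 3.99071 ≈ 2.2051 billion.

¥2.205 billion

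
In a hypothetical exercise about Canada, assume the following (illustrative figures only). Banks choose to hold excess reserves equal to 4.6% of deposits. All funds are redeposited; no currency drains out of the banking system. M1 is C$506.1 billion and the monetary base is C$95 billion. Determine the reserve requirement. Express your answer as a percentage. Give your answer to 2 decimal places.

14.17%

Using m = M/MB = 506.1/95 ≈ 5.327368. Since m = (1 + c)/(c + rr + e), the denominator satisfies c + rr + e = (1 + c)/m = (1 + 0) / 5.327368 ≈ 0.187710.
With c = 0 and e = 0.046, the reserve requirement is 0.187710 − 0 − 0.046 = 0.14171.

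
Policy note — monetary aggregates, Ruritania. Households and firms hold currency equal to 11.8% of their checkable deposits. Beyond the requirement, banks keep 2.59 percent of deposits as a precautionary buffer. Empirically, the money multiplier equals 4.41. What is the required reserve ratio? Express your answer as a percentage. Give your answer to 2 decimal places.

Using m = 4.41. Since m = (1 + c)/(c + rr + e), the denominator satisfies c + rr + e = (1 + c)/m = (1 + 0.118) / 4.41 ≈ 0.253515.
With c = 0.118 and e = 0.0259, the required reserve ratio is 0.253515 − 0.118 − 0.0259 = 0.109615.

10.96%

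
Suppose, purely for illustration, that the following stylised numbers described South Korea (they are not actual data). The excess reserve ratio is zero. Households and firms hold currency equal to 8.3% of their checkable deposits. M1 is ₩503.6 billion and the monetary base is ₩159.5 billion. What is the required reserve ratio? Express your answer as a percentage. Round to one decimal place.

Using m = M/MB = 503.6/159.5 ≈ 3.157367. Since m = (1 + c)/(c + rr + e), the denominator satisfies c + rr + e = (1 + c)/m = (1 + 0.083) / 3.157367 ≈ 0.343007.
With c = 0.083 and e = 0, the required reserve ratio is 0.343007 − 0.083 − 0 = 0.260007.

26.0%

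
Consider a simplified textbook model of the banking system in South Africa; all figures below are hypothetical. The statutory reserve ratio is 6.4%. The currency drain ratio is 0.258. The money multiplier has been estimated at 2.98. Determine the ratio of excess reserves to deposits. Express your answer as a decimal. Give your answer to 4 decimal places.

Using m = 2.98. Since m = (1 + c)/(c + rr + e), the denominator satisfies c + rr + e = (1 + c)/m = (1 + 0.258) / 2.98 ≈ 0.422148.
With c = 0.258 and rr = 0.064, the ratio of excess reserves to deposits is 0.422148 − 0.258 − 0.064 = 0.100148.

0.1001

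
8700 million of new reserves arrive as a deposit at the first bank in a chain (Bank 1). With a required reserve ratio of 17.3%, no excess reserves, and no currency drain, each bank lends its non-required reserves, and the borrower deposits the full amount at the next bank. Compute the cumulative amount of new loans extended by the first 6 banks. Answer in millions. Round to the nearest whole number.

Bank i lends (1 − rr)^i of the original deposit: Bank 1 lends 8700·0.8270 = 7194.9000, Bank 2 lends 8700·0.8270² = 5950.1823, and so on.
Summing a geometric series: total = 8700·[0.8270·(1 − 0.8270^6) / (1 − 0.8270)] ≈ 28284.1142 million.

28284 million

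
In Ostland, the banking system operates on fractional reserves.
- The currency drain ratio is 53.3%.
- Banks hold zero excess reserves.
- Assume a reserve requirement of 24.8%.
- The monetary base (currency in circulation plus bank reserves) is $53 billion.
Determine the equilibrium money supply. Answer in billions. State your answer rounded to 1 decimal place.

The money multiplier is m = (1 + c) / (rr + c) = (1 + 0.533) / (0.248 + 0.533) ≈ 1.9629.
So M = m × MB = 1.9629 × 53 = 104.0337 billion.

$104.0 billion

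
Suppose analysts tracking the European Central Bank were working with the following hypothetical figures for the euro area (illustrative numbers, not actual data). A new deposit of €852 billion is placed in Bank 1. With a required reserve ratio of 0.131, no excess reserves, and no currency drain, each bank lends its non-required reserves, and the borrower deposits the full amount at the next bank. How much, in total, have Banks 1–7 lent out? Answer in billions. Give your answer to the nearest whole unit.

€3537 billion

Bank i lends (1 − rr)^i of the original deposit: Bank 1 lends 852·0.8690 = 740.3880, Bank 2 lends 852·0.8690² ≈ 643.3972, and so on.
Summing a geometric series: total = 852·[0.8690·(1 − 0.8690^7) / (1 − 0.8690)] ≈ 3536.7382 billion.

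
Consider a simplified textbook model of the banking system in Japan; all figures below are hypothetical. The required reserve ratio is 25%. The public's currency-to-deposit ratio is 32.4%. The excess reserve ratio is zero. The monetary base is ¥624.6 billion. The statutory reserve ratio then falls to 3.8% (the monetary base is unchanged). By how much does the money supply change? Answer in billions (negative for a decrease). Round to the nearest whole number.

¥844 billion

Initially m₁ = (1 + 0.324) / (0.25 + 0.324) ≈ 2.3066, so M₁ = 2.3066 × 624.6 ≈ 1440.7024 billion.
After the change m₂ = (1 + 0.324) / (0.038 + 0.324) ≈ 3.6575, so M₂ = 3.6575 × 624.6 = 2284.4745 billion.
ΔM = M₂ − M₁ = 2284.4745 − 1440.7024 = 843.7721 billion.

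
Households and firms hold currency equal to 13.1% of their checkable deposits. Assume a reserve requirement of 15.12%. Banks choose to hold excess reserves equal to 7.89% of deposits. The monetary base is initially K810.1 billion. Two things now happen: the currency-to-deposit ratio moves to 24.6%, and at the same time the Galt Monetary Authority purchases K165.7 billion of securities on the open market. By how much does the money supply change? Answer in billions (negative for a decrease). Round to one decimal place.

K16.5 billion

Before: m₁ = (1 + 0.131) / (0.1512 + 0.0789 + 0.131) ≈ 3.13210, MB₁ = 810.1, so M₁ = 3.13210 × 810.1 ≈ 2537.3142 billion.
After: m₂ = (1 + 0.246) / (0.1512 + 0.0789 + 0.246) ≈ 2.61710, MB₂ = 810.1 + 165.7 = 975.8, so M₂ = 2.61710 × 975.8 ≈ 2553.7662 billion.
ΔM = M₂ − M₁ = 2553.7662 − 2537.3142 = 16.452 billion.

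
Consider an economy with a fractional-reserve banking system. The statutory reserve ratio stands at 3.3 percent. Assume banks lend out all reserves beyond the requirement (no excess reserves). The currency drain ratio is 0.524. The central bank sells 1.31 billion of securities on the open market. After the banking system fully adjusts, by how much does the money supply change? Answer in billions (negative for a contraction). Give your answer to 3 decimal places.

The money multiplier is m = (1 + c) / (rr + c) = (1 + 0.524) / (0.033 + 0.524) ≈ 2.73609.
The sale removes 1.31 billion of base, so ΔM = m × ΔMB = 2.73609 × (−1.31) ≈ -3.5843 billion.

-3.584 billion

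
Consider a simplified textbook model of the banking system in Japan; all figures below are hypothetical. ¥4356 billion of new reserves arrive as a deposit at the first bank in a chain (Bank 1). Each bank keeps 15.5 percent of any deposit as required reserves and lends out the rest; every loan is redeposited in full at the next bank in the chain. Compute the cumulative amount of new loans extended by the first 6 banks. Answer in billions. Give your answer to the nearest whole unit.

Bank i lends (1 − rr)^i of the original deposit: Bank 1 lends 4356·0.8450 = 3680.8200, Bank 2 lends 4356·0.8450² = 3110.2929, and so on.
Summing a geometric series: total = 4356·[0.8450·(1 − 0.8450^6) / (1 − 0.8450)] ≈ 15102.4619 billion.

¥15102 billion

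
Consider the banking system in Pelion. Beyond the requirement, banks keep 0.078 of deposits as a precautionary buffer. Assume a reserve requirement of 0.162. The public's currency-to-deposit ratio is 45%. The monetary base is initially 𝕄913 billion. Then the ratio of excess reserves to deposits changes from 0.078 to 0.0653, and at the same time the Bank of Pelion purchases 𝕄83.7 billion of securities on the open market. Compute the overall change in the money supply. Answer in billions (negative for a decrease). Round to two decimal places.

𝕄215.17 billion

Before: m₁ = (1 + 0.45) / (0.162 + 0.078 + 0.45) ≈ 2.101449, MB₁ = 913, so M₁ = 2.101449 × 913 ≈ 1918.6229 billion.
After: m₂ = (1 + 0.45) / (0.162 + 0.0653 + 0.45) ≈ 2.140853, MB₂ = 913 + 83.7 = 996.7, so M₂ = 2.140853 × 996.7 ≈ 2133.7882 billion.
ΔM = M₂ − M₁ = 2133.7882 − 1918.6229 = 215.1653 billion.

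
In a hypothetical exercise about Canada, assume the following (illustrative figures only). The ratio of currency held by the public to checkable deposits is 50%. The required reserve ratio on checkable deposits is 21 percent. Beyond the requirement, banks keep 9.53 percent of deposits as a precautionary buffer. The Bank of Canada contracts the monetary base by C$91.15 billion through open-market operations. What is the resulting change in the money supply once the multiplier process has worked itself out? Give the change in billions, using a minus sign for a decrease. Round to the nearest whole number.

The money multiplier is m = (1 + c) / (rr + e + c) = (1 + 0.5) / (0.21 + 0.0953 + 0.5) ≈ 1.8627.
The sale removes 91.15 billion of base, so ΔM = m × ΔMB = 1.8627 × (−91.15) ≈ -169.7851 billion.

-170 billion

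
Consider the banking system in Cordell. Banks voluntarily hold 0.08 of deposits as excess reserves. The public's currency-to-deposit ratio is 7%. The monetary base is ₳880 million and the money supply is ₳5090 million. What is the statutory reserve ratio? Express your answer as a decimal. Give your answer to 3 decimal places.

Using m = M/MB = 5090/880 ≈ 5.784091. Since m = (1 + c)/(c + rr + e), the denominator satisfies c + rr + e = (1 + c)/m = (1 + 0.07) / 5.784091 ≈ 0.184990.
With c = 0.07 and e = 0.08, the statutory reserve ratio is 0.184990 − 0.07 − 0.08 = 0.03499.

0.035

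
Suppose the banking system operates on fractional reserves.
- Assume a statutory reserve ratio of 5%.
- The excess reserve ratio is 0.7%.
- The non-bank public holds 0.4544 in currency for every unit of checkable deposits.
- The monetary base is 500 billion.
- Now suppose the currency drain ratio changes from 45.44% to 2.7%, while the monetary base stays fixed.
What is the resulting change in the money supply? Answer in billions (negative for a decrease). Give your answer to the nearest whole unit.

Initially m₁ = (1 + 0.4544) / (0.05 + 0.007 + 0.4544) ≈ 2.8440, so M₁ = 2.8440 × 500 = 1422 billion.
After the change m₂ = (1 + 0.027) / (0.05 + 0.007 + 0.027) ≈ 12.2262, so M₂ = 12.2262 × 500 = 6113.1 billion.
ΔM = M₂ − M₁ = 6113.1 − 1422 = 4691.1 billion.

4691 billion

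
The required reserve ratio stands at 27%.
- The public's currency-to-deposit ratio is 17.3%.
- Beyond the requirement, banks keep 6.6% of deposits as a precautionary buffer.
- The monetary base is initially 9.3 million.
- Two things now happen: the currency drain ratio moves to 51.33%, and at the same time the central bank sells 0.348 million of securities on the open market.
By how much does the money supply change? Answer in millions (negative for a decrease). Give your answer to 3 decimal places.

-5.481 million

Before: m₁ = (1 + 0.173) / (0.27 + 0.066 + 0.173) ≈ 2.30452, MB₁ = 9.3, so M₁ = 2.30452 × 9.3 ≈ 21.432 million.
After: m₂ = (1 + 0.5133) / (0.27 + 0.066 + 0.5133) ≈ 1.78182, MB₂ = 9.3 − 0.348 = 8.952, so M₂ = 1.78182 × 8.952 ≈ 15.9509 million.
ΔM = M₂ − M₁ = 15.9509 − 21.432 = -5.4811 million.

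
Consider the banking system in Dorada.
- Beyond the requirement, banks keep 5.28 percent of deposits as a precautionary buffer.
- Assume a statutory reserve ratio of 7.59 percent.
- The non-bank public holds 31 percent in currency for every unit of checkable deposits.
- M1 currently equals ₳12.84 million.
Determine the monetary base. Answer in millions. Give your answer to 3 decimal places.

₳4.300 million

The money multiplier is m = (1 + c) / (rr + e + c) = (1 + 0.31) / (0.0759 + 0.0528 + 0.31) ≈ 2.986095.
MB = M / m = 12.84 / 2.986095 ≈ 4.2999 million.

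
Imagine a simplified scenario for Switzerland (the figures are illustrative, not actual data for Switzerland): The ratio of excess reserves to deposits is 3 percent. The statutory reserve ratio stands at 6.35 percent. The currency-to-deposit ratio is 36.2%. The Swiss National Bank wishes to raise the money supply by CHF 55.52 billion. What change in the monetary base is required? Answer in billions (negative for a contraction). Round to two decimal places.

The money multiplier is m = (1 + c) / (rr + e + c) = (1 + 0.362) / (0.0635 + 0.03 + 0.362) ≈ 2.99012.
ΔMB = ΔM / m = (+55.52) / 2.99012 ≈ 18.5678 billion.

CHF 18.57 billion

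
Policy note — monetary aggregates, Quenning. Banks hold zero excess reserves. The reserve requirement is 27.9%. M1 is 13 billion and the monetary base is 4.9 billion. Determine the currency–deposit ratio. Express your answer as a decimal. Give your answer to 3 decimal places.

0.157

Using m = M/MB = 13/4.9 ≈ 2.653061. From m = (1 + c)/(c + rr + e), rearranging gives 1 + c = m·(c + rr + e), so c·(1 − m) = m·(rr + e) − 1.
Hence c = [m·(rr + e) − 1]/(1 − m) = [2.653061 × (0.279 + 0) − 1] / (1 − 2.653061) ≈ 0.157161.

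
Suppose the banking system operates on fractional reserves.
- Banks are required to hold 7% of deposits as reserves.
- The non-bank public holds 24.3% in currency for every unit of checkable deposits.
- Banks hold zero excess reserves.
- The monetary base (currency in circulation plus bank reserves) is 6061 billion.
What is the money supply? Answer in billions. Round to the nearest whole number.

The money multiplier is m = (1 + c) / (rr + c) = (1 + 0.243) / (0.07 + 0.243) ≈ 3.97125.
So M = m × MB = 3.97125 × 6061 ≈ 24069.7463 billion.

24070 billion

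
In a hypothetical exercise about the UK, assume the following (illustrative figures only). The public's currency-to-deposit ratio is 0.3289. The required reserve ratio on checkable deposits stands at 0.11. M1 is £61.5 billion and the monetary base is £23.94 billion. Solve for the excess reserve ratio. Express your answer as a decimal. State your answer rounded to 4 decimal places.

0.0784

Using m = M/MB = 61.5/23.94 ≈ 2.568922. Since m = (1 + c)/(c + rr + e), the denominator satisfies c + rr + e = (1 + c)/m = (1 + 0.3289) / 2.568922 ≈ 0.517299.
With c = 0.3289 and rr = 0.11, the excess reserve ratio is 0.517299 − 0.3289 − 0.11 = 0.078399.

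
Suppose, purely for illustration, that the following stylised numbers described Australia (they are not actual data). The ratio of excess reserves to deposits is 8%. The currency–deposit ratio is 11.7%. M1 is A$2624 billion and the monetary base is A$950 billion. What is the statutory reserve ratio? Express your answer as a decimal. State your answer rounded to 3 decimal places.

0.207

Using m = M/MB = 2624/950 ≈ 2.762105. Since m = (1 + c)/(c + rr + e), the denominator satisfies c + rr + e = (1 + c)/m = (1 + 0.117) / 2.762105 ≈ 0.404402.
With c = 0.117 and e = 0.08, the statutory reserve ratio is 0.404402 − 0.117 − 0.08 = 0.207402.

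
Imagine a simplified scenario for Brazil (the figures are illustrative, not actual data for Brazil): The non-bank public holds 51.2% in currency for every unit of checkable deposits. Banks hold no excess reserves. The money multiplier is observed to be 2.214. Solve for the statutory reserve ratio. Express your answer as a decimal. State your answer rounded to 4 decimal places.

Using m = 2.214. Since m = (1 + c)/(c + rr + e), the denominator satisfies c + rr + e = (1 + c)/m = (1 + 0.512) / 2.214 ≈ 0.682927.
With c = 0.512 and e = 0, the statutory reserve ratio is 0.682927 − 0.512 − 0 = 0.170927.

0.1709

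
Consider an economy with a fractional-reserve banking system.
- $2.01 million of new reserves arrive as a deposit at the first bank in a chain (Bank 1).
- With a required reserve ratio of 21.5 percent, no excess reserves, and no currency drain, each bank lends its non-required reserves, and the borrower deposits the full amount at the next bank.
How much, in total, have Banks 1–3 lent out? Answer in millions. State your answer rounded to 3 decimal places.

Bank i lends (1 − rr)^i of the original deposit: Bank 1 lends 2.01·0.7850 ≈ 1.5778, Bank 2 lends 2.01·0.7850² ≈ 1.2386, and so on.
Summing a geometric series: total = 2.01·[0.7850·(1 − 0.7850^3) / (1 − 0.7850)] ≈ 3.7888 million.

$3.789 million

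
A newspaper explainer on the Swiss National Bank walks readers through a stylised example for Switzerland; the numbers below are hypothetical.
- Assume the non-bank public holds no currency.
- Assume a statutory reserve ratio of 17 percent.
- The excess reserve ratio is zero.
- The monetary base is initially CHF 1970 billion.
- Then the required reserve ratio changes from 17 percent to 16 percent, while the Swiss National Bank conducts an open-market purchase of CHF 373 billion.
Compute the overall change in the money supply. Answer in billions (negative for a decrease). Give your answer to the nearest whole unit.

CHF 3056 billion

Before: m₁ = 1 / (0.17) ≈ 5.88235, MB₁ = 1970, so M₁ = 5.88235 × 1970 = 11588.2295 billion.
After: m₂ = 1 / (0.16) = 6.25, MB₂ = 1970 + 373 = 2343, so M₂ = 6.25 × 2343 = 14643.75 billion.
ΔM = M₂ − M₁ = 14643.75 − 11588.2295 = 3055.5205 billion.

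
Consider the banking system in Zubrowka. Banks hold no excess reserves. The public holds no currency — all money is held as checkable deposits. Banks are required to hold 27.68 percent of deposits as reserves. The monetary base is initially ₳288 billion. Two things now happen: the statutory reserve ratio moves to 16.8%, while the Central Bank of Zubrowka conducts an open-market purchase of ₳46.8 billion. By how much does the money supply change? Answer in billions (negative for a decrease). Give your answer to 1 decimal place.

₳952.4 billion

Before: m₁ = 1 / (0.2768) ≈ 3.61272, MB₁ = 288, so M₁ = 3.61272 × 288 ≈ 1040.4634 billion.
After: m₂ = 1 / (0.168) ≈ 5.95238, MB₂ = 288 + 46.8 = 334.8, so M₂ = 5.95238 × 334.8 ≈ 1992.8568 billion.
ΔM = M₂ − M₁ = 1992.8568 − 1040.4634 = 952.3934 billion.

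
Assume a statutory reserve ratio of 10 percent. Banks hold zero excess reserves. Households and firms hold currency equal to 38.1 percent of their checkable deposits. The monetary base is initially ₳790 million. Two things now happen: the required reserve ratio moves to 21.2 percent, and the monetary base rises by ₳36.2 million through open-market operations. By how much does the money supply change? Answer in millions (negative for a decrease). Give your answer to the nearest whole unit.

-344 million

Before: m₁ = (1 + 0.381) / (0.1 + 0.381) ≈ 2.8711, MB₁ = 790, so M₁ = 2.8711 × 790 = 2268.169 million.
After: m₂ = (1 + 0.381) / (0.212 + 0.381) ≈ 2.3288, MB₂ = 790 + 36.2 = 826.2, so M₂ = 2.3288 × 826.2 ≈ 1924.0546 million.
ΔM = M₂ − M₁ = 1924.0546 − 2268.169 = -344.1144 million.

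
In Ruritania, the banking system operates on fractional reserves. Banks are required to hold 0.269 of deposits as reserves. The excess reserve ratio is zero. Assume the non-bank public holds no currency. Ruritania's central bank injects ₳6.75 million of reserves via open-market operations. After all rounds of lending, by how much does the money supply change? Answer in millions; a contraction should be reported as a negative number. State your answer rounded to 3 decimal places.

₳25.093 million

The simple money multiplier is m = 1/rr = 1/0.269 ≈ 3.71747.
An open-market purchase increases the monetary base by 6.75 million, so ΔM = m × ΔMB = 3.71747 × 6.75 ≈ 25.0929 million.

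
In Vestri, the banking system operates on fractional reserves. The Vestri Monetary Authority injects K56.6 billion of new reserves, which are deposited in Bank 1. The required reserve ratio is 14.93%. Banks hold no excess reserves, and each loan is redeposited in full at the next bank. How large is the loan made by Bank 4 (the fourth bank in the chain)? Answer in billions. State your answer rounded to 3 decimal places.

Each bank lends a fraction (1 − rr) = 0.8507 of the deposit it receives, so Bank 4 receives 56.6·0.8507^3 and lends 56.6·0.8507^4 ≈ 29.6430 billion.

K29.643 billion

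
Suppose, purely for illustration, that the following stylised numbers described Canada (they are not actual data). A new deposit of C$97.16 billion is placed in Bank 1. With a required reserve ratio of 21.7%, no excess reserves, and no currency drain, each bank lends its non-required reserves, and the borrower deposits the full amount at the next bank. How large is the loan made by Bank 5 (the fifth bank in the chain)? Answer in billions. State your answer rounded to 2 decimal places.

Each bank lends a fraction (1 − rr) = 0.7830 of the deposit it receives, so Bank 5 receives 97.16·0.7830^4 and lends 97.16·0.7830^5 ≈ 28.5954 billion.

C$28.60 billion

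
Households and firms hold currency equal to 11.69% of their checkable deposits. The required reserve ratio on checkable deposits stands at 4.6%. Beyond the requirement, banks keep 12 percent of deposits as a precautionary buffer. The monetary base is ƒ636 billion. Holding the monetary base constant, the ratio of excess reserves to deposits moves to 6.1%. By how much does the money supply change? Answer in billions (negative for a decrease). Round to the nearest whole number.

ƒ662 billion

Initially m₁ = (1 + 0.1169) / (0.046 + 0.12 + 0.1169) ≈ 3.9480, so M₁ = 3.9480 × 636 = 2510.928 billion.
After the change m₂ = (1 + 0.1169) / (0.046 + 0.061 + 0.1169) ≈ 4.9884, so M₂ = 4.9884 × 636 = 3172.6224 billion.
ΔM = M₂ − M₁ = 3172.6224 − 2510.928 = 661.6944 billion.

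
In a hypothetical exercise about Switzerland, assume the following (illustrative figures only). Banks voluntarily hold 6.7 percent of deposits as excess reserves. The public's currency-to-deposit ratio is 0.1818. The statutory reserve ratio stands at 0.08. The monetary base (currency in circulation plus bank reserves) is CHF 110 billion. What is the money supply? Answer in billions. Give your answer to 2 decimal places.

CHF 395.37 billion

The money multiplier is m = (1 + c) / (rr + e + c) = (1 + 0.1818) / (0.08 + 0.067 + 0.1818) ≈ 3.594282.
So M = m × MB = 3.594282 × 110 ≈ 395.371 billion.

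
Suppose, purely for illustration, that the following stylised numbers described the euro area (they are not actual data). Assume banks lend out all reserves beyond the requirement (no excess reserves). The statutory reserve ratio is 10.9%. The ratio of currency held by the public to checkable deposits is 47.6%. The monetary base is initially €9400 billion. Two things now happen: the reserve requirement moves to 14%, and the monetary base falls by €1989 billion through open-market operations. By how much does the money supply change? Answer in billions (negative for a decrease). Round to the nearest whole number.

-5959 billion

Before: m₁ = (1 + 0.476) / (0.109 + 0.476) ≈ 2.52308, MB₁ = 9400, so M₁ = 2.52308 × 9400 = 23716.952 billion.
After: m₂ = (1 + 0.476) / (0.14 + 0.476) ≈ 2.39610, MB₂ = 9400 − 1989 = 7411, so M₂ = 2.39610 × 7411 = 17757.4971 billion.
ΔM = M₂ − M₁ = 17757.4971 − 23716.952 = -5959.4549 billion.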